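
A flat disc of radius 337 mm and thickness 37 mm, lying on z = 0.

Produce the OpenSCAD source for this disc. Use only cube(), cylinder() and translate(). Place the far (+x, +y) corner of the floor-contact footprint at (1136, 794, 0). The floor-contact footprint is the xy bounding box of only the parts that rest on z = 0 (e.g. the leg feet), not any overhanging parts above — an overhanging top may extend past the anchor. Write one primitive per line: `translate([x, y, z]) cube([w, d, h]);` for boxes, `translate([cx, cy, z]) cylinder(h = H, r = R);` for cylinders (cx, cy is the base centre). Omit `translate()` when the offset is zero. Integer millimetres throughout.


translate([799, 457, 0]) cylinder(h = 37, r = 337);


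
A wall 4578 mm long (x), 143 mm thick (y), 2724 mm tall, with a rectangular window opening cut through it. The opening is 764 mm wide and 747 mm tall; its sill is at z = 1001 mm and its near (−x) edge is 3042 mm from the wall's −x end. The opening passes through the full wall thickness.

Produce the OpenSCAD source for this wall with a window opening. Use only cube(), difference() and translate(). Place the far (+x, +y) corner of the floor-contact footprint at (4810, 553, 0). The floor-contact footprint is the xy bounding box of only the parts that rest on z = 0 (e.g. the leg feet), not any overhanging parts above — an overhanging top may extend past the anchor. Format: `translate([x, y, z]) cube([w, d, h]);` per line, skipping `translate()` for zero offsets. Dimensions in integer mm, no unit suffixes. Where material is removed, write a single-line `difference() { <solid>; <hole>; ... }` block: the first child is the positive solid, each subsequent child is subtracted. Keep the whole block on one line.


difference() { translate([232, 410, 0]) cube([4578, 143, 2724]); translate([3274, 410, 1001]) cube([764, 143, 747]); }


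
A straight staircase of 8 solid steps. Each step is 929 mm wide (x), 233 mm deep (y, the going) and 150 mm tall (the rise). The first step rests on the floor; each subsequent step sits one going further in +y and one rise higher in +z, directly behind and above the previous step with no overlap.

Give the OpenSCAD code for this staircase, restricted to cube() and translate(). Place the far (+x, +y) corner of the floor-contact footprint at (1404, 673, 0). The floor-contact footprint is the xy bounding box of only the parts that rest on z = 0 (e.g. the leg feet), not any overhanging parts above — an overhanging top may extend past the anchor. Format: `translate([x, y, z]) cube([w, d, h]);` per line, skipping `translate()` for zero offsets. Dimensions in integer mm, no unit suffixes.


translate([475, 440, 0]) cube([929, 233, 150]);
translate([475, 673, 150]) cube([929, 233, 150]);
translate([475, 906, 300]) cube([929, 233, 150]);
translate([475, 1139, 450]) cube([929, 233, 150]);
translate([475, 1372, 600]) cube([929, 233, 150]);
translate([475, 1605, 750]) cube([929, 233, 150]);
translate([475, 1838, 900]) cube([929, 233, 150]);
translate([475, 2071, 1050]) cube([929, 233, 150]);


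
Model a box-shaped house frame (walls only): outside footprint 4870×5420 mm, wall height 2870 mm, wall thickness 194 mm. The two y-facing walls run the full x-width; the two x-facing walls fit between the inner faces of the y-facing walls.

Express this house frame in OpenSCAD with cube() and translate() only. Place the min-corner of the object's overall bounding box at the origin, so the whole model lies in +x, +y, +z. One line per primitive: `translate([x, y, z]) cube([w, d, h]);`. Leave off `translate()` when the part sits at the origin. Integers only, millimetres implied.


cube([4870, 194, 2870]);
translate([0, 5226, 0]) cube([4870, 194, 2870]);
translate([0, 194, 0]) cube([194, 5032, 2870]);
translate([4676, 194, 0]) cube([194, 5032, 2870]);


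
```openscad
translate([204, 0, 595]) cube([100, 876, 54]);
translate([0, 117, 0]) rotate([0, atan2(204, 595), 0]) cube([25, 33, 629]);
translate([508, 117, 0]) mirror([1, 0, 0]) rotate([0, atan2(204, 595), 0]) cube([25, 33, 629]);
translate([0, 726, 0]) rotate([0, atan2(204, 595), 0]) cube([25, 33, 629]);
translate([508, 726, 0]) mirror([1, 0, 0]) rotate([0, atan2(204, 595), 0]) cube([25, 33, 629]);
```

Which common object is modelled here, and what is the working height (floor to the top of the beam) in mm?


A sawhorse. The overall height is 649 mm.

A beam across two mirrored pairs of raked legs — a sawhorse. The beam's underside is at z = 595 (matching the legs' vertical rise in atan2(204, 595)) and the beam is 54 mm tall, so its top is at 595 + 54 = 649 mm. The raked legs top out at the beam's underside, so that is the highest point.


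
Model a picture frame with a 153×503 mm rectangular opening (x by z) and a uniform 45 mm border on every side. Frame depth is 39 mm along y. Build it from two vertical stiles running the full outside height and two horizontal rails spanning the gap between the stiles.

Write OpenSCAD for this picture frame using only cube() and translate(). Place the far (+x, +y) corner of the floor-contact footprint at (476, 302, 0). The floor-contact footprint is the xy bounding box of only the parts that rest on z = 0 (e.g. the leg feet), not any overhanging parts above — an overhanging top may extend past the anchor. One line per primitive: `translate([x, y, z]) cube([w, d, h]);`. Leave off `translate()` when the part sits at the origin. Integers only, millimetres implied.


translate([233, 263, 0]) cube([45, 39, 593]);
translate([431, 263, 0]) cube([45, 39, 593]);
translate([278, 263, 0]) cube([153, 39, 45]);
translate([278, 263, 548]) cube([153, 39, 45]);


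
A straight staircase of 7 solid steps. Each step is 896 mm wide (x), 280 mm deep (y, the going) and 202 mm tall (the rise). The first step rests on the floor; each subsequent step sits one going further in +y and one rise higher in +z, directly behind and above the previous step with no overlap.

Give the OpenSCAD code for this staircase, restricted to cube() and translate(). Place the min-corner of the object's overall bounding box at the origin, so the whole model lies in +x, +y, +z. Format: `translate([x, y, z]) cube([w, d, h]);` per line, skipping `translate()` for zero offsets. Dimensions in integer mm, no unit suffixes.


cube([896, 280, 202]);
translate([0, 280, 202]) cube([896, 280, 202]);
translate([0, 560, 404]) cube([896, 280, 202]);
translate([0, 840, 606]) cube([896, 280, 202]);
translate([0, 1120, 808]) cube([896, 280, 202]);
translate([0, 1400, 1010]) cube([896, 280, 202]);
translate([0, 1680, 1212]) cube([896, 280, 202]);


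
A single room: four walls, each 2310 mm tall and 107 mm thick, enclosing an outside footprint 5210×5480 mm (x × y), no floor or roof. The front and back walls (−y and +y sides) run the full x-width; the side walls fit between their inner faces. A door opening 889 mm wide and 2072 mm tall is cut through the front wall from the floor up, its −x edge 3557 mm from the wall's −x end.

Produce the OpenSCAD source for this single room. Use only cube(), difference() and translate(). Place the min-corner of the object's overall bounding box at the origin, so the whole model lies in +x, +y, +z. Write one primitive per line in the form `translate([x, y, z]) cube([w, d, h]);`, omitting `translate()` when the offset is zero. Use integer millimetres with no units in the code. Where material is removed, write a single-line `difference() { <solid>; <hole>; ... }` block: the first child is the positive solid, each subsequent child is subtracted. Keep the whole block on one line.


difference() { cube([5210, 107, 2310]); translate([3557, 0, 0]) cube([889, 107, 2072]); }
translate([0, 5373, 0]) cube([5210, 107, 2310]);
translate([0, 107, 0]) cube([107, 5266, 2310]);
translate([5103, 107, 0]) cube([107, 5266, 2310]);


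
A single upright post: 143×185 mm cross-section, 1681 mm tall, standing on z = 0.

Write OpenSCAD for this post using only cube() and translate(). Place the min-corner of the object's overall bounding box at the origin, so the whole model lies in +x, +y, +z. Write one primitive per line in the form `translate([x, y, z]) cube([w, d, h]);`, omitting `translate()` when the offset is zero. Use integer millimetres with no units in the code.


cube([143, 185, 1681]);


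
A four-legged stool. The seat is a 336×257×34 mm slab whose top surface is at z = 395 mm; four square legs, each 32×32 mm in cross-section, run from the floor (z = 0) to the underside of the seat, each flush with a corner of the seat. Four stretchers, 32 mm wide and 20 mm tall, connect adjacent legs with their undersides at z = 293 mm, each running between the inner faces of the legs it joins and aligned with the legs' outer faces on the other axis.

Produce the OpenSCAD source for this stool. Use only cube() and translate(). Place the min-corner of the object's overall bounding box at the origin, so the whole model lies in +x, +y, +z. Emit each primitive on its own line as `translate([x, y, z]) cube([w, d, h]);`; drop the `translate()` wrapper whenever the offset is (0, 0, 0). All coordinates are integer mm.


translate([0, 0, 361]) cube([336, 257, 34]);
cube([32, 32, 361]);
translate([304, 0, 0]) cube([32, 32, 361]);
translate([0, 225, 0]) cube([32, 32, 361]);
translate([304, 225, 0]) cube([32, 32, 361]);
translate([32, 0, 293]) cube([272, 32, 20]);
translate([32, 225, 293]) cube([272, 32, 20]);
translate([0, 32, 293]) cube([32, 193, 20]);
translate([304, 32, 293]) cube([32, 193, 20]);


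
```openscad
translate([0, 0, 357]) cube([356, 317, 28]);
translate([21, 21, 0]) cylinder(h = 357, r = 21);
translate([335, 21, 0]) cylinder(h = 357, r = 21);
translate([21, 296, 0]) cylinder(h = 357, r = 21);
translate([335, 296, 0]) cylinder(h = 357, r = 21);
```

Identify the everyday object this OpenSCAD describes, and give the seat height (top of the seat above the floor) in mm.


A stool. The seat height is 385 mm.

A 356×317×28 slab at z = 357 on four corner cylinders — a stool. The seat top is 357 + 28 = 385 mm.


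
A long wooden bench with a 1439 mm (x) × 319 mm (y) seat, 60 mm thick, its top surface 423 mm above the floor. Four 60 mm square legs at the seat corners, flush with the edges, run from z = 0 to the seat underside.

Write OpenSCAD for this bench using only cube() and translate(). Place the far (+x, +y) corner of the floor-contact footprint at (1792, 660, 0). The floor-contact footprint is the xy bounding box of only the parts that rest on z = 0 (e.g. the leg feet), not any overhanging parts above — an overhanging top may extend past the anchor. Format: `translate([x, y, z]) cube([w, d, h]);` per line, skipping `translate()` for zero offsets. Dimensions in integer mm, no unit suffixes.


translate([353, 341, 363]) cube([1439, 319, 60]);
translate([353, 341, 0]) cube([60, 60, 363]);
translate([353, 600, 0]) cube([60, 60, 363]);
translate([1732, 341, 0]) cube([60, 60, 363]);
translate([1732, 600, 0]) cube([60, 60, 363]);


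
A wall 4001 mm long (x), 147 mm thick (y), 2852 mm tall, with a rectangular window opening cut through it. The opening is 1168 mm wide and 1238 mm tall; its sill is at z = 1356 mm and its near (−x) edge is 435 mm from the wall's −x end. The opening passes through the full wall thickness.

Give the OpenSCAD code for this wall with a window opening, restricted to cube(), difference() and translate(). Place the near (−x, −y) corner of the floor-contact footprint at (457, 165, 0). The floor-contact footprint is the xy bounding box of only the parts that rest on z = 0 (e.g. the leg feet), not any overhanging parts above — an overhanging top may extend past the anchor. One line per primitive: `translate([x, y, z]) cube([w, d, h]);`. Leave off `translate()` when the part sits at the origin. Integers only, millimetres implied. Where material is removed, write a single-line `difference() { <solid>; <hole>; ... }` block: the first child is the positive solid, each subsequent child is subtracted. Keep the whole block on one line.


difference() { translate([457, 165, 0]) cube([4001, 147, 2852]); translate([892, 165, 1356]) cube([1168, 147, 1238]); }


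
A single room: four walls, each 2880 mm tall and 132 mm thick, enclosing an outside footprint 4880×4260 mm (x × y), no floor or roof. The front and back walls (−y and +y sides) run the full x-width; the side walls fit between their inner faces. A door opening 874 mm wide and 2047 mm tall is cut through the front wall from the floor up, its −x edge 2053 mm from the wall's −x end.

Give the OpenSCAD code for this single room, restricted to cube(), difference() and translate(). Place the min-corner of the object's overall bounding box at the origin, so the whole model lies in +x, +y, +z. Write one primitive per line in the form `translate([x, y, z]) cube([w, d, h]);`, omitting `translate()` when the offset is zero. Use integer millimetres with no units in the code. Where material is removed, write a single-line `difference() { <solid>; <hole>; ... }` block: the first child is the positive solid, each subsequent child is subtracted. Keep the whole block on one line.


difference() { cube([4880, 132, 2880]); translate([2053, 0, 0]) cube([874, 132, 2047]); }
translate([0, 4128, 0]) cube([4880, 132, 2880]);
translate([0, 132, 0]) cube([132, 3996, 2880]);
translate([4748, 132, 0]) cube([132, 3996, 2880]);


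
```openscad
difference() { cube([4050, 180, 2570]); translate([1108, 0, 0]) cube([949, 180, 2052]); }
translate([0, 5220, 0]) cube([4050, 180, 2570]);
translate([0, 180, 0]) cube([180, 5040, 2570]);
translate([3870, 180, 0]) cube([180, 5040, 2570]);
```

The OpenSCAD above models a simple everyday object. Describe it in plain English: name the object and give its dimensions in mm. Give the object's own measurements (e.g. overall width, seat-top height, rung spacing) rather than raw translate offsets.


A single room: four walls, each 2570 mm tall and 180 mm thick, enclosing an outside footprint 4050×5400 mm (x × y), no floor or roof. The front and back walls (−y and +y sides) run the full x-width; the side walls fit between their inner faces. A door opening 949 mm wide and 2052 mm tall is cut through the front wall from the floor up, its −x edge 1108 mm from the wall's −x end.


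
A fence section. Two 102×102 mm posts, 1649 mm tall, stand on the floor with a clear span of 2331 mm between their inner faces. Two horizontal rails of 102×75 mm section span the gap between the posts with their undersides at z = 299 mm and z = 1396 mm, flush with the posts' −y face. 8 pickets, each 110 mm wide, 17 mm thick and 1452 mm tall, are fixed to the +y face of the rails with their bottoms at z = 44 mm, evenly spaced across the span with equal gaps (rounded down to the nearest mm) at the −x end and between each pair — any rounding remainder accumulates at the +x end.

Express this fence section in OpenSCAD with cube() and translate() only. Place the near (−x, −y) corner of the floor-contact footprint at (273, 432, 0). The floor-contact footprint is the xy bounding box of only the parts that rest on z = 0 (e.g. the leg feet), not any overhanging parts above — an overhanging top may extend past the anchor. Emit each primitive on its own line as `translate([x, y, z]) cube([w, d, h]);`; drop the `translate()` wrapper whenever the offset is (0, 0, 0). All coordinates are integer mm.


translate([273, 432, 0]) cube([102, 102, 1649]);
translate([2706, 432, 0]) cube([102, 102, 1649]);
translate([375, 432, 299]) cube([2331, 102, 75]);
translate([375, 432, 1396]) cube([2331, 102, 75]);
translate([536, 534, 44]) cube([110, 17, 1452]);
translate([807, 534, 44]) cube([110, 17, 1452]);
translate([1078, 534, 44]) cube([110, 17, 1452]);
translate([1349, 534, 44]) cube([110, 17, 1452]);
translate([1620, 534, 44]) cube([110, 17, 1452]);
translate([1891, 534, 44]) cube([110, 17, 1452]);
translate([2162, 534, 44]) cube([110, 17, 1452]);
translate([2433, 534, 44]) cube([110, 17, 1452]);


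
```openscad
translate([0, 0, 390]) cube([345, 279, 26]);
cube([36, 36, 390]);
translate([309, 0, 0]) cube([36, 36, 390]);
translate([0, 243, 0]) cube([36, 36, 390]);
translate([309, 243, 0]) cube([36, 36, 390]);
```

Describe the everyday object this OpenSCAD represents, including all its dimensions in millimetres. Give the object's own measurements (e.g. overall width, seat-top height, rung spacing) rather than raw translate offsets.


A simple wooden stool: a rectangular seat 345 mm (x) by 279 mm (y), 26 mm thick, top face at z = 416 mm, on four square legs, each 36×36 mm in cross-section. The legs rest on z = 0, each flush with a corner of the seat.


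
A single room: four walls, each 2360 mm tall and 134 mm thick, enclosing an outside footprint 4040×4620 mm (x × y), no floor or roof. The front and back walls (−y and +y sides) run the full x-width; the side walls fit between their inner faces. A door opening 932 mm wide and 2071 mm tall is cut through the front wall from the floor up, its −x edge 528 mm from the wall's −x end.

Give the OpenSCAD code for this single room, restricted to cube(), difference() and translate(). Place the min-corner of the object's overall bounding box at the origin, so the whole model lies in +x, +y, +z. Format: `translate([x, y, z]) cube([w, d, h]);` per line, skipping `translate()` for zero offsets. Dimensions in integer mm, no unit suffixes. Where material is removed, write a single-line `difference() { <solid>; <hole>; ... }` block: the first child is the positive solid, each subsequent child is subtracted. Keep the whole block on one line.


difference() { cube([4040, 134, 2360]); translate([528, 0, 0]) cube([932, 134, 2071]); }
translate([0, 4486, 0]) cube([4040, 134, 2360]);
translate([0, 134, 0]) cube([134, 4352, 2360]);
translate([3906, 134, 0]) cube([134, 4352, 2360]);


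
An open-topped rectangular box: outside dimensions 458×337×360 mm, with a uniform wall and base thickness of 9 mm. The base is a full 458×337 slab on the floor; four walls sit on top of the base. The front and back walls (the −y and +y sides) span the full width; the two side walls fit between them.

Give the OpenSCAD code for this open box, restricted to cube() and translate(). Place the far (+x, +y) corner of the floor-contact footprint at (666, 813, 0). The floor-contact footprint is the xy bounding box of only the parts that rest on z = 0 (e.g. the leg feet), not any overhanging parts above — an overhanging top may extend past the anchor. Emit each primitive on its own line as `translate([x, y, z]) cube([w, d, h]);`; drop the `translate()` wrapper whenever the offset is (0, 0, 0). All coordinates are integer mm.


translate([208, 476, 0]) cube([458, 337, 9]);
translate([208, 476, 9]) cube([458, 9, 351]);
translate([208, 804, 9]) cube([458, 9, 351]);
translate([208, 485, 9]) cube([9, 319, 351]);
translate([657, 485, 9]) cube([9, 319, 351]);


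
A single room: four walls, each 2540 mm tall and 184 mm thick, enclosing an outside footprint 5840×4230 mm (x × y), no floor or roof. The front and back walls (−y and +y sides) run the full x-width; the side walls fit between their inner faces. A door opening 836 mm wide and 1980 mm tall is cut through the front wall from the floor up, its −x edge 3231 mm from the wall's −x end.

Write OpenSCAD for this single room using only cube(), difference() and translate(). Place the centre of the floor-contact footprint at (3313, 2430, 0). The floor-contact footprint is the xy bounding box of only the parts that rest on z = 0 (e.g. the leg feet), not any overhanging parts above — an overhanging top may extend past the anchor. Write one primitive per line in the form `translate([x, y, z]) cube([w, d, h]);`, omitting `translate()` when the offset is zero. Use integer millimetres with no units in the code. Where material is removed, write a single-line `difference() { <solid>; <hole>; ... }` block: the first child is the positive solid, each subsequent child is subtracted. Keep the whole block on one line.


difference() { translate([393, 315, 0]) cube([5840, 184, 2540]); translate([3624, 315, 0]) cube([836, 184, 1980]); }
translate([393, 4361, 0]) cube([5840, 184, 2540]);
translate([393, 499, 0]) cube([184, 3862, 2540]);
translate([6049, 499, 0]) cube([184, 3862, 2540]);


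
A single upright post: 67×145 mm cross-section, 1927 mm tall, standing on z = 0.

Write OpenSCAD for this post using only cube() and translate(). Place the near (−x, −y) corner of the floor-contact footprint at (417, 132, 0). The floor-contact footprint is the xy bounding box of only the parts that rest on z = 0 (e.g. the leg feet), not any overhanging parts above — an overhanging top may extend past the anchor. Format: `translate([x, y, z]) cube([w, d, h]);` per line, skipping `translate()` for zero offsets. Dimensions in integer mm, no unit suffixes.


translate([417, 132, 0]) cube([67, 145, 1927]);


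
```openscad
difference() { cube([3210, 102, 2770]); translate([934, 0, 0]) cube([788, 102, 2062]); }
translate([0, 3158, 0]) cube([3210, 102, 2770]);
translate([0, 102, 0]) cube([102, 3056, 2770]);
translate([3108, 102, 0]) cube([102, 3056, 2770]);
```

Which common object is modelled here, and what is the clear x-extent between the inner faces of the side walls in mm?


A single room. The interior width is 3006 mm.

Four walls enclosing a rectangle with a door in the front wall — a room. Outside width 3210 minus two 102 mm walls gives 3006 mm.


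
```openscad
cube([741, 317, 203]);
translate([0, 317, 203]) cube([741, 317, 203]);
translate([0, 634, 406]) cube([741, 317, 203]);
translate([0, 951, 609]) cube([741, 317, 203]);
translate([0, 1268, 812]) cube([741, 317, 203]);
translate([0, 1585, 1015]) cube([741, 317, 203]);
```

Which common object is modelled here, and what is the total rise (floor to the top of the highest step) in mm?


A staircase. The total rise is 1218 mm.

6 identical blocks, each offset up and back from the previous — a staircase. Each step is 203 mm tall and there are 6 of them, so the total rise is 6 × 203 = 1218 mm.


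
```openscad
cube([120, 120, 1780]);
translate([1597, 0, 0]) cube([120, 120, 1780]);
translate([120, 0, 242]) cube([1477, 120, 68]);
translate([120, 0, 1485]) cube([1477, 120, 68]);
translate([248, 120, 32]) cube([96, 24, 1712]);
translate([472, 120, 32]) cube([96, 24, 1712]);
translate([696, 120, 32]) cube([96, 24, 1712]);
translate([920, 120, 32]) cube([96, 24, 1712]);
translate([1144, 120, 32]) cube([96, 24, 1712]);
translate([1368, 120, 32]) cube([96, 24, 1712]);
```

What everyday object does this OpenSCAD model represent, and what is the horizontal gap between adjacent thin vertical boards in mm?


A fence section. The picket gap is 128 mm.

Two posts, two rails, 6 pickets — a fence section. Span 1477 mm holds 6 pickets of 96 mm with 7 equal gaps: ⌊(1477 − 6·96) / 7⌋ = 128 mm.


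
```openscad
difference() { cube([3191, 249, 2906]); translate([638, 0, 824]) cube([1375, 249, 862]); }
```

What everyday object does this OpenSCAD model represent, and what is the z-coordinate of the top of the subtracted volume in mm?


A wall with a window opening. The window head height is 1686 mm.

A wall with a rectangular opening subtracted — a window. Sill at z = 824, opening 862 mm tall, so the head is at 824 + 862 = 1686 mm.


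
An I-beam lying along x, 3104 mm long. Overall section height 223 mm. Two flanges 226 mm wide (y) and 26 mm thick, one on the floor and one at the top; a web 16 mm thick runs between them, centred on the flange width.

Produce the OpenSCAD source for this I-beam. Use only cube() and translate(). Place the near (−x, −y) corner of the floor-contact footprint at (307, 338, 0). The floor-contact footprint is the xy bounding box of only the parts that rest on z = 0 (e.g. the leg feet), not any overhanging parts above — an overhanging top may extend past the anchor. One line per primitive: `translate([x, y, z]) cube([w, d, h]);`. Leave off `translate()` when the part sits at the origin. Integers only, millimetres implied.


translate([307, 338, 0]) cube([3104, 226, 26]);
translate([307, 443, 26]) cube([3104, 16, 171]);
translate([307, 338, 197]) cube([3104, 226, 26]);


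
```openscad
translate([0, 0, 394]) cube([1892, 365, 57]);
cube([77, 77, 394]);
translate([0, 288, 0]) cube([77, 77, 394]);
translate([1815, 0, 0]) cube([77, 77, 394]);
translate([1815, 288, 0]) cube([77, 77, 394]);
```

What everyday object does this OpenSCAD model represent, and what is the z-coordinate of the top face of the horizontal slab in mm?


A bench. The seat-top height is 451 mm.

A long slab on four corner posts — a bench. The slab sits at z = 394 with thickness 57, so the top is 394 + 57 = 451 mm.


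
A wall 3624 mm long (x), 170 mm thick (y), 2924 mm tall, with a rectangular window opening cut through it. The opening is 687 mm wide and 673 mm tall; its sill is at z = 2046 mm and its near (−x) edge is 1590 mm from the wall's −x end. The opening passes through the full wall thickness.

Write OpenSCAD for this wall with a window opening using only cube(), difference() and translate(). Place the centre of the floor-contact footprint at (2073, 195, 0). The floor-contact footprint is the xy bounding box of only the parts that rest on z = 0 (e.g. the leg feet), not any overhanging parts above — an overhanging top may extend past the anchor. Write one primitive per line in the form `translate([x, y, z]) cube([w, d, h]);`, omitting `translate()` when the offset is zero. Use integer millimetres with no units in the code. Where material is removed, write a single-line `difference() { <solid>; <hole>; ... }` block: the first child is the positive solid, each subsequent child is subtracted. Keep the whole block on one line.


difference() { translate([261, 110, 0]) cube([3624, 170, 2924]); translate([1851, 110, 2046]) cube([687, 170, 673]); }


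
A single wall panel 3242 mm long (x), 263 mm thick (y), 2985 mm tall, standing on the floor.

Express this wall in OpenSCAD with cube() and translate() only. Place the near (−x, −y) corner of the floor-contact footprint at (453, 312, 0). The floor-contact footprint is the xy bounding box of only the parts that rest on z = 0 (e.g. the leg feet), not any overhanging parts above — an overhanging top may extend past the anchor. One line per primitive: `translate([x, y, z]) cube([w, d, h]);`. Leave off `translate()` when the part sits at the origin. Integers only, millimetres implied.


translate([453, 312, 0]) cube([3242, 263, 2985]);


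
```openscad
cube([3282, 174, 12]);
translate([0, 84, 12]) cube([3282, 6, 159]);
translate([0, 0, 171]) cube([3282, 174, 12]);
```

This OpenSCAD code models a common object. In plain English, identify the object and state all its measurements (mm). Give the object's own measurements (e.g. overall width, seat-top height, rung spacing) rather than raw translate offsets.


An I-beam lying along x, 3282 mm long. Overall section height 183 mm. Two flanges 174 mm wide (y) and 12 mm thick, one on the floor and one at the top; a web 6 mm thick runs between them, centred on the flange width.


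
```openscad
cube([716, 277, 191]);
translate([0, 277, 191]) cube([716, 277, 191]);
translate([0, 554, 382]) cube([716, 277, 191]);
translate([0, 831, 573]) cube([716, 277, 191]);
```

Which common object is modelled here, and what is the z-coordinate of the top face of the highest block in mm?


A staircase. The total rise is 764 mm.

4 identical blocks, each offset up and back from the previous — a staircase. Each step is 191 mm tall and there are 4 of them, so the total rise is 4 × 191 = 764 mm.


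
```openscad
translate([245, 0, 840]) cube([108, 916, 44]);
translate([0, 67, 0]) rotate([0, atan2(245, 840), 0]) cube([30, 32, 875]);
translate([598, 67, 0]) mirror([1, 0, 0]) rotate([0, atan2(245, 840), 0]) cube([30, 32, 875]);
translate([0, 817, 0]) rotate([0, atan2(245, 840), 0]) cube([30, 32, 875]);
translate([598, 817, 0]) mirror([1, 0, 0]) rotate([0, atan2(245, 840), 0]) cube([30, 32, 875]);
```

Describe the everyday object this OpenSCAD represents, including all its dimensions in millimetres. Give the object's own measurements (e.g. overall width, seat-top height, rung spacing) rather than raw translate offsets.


A sawhorse. A 108×916×44 mm beam (x, y, z) sits on two A-frame leg pairs. Each pair is two raked legs of 30×32 mm section (32 mm along y) splaying symmetrically in x. Each leg rises 840 mm vertically over 245 mm of horizontal reach and is 875 mm long along its own axis. Every leg's outer bottom edge rests on the floor and its outer top edge meets a bottom edge of the beam — the left legs (tilting toward +x) meet the beam's −x bottom edge, the right legs (their mirror images, tilting toward −x) meet its +x bottom edge — so the leg tops tuck under the beam, the beam's underside is 840 mm above the floor, and the feet are 598 mm apart outside-to-outside with the beam centred between them. The two leg pairs are set in 67 mm from either end of the beam.


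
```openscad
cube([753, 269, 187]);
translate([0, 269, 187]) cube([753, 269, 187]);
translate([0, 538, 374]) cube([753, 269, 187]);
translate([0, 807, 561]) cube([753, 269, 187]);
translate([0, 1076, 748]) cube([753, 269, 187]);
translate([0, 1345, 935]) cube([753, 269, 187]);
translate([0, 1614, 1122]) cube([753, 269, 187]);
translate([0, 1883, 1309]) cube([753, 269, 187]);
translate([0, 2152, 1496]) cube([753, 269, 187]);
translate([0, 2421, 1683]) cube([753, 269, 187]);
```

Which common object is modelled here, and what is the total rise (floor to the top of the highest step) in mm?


A staircase. The total rise is 1870 mm.

10 identical blocks, each offset up and back from the previous — a staircase. Each step is 187 mm tall and there are 10 of them, so the total rise is 10 × 187 = 1870 mm.


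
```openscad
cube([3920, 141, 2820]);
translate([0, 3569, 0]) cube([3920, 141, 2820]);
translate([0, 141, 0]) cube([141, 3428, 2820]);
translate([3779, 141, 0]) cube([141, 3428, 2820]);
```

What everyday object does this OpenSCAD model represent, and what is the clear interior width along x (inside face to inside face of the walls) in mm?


A house (or room) frame. The interior width is 3638 mm.

Four 2820 mm walls enclosing a rectangle with no floor or roof — a room or house frame. Outside width is 3920 mm and wall thickness is 141 mm, so the interior width is 3920 − 2 × 141 = 3638 mm.


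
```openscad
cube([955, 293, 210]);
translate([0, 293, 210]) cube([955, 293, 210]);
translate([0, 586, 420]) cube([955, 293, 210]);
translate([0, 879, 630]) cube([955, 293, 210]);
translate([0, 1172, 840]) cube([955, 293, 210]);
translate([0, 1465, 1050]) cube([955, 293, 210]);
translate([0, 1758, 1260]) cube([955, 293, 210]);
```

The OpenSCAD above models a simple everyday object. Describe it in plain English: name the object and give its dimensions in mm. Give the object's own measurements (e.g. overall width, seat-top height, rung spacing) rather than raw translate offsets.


A straight staircase of 7 solid steps. Each step is 955 mm wide (x), 293 mm deep (y, the going) and 210 mm tall (the rise). The first step rests on the floor; each subsequent step sits one going further in +y and one rise higher in +z, directly behind and above the previous step with no overlap.


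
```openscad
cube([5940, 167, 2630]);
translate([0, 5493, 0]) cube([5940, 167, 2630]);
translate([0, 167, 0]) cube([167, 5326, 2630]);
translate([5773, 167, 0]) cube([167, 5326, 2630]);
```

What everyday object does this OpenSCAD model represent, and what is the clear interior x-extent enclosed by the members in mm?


A house (or room) frame. The interior width is 5606 mm.

Four 2630 mm walls enclosing a rectangle with no floor or roof — a room or house frame. Outside width is 5940 mm and wall thickness is 167 mm, so the interior width is 5940 − 2 × 167 = 5606 mm.


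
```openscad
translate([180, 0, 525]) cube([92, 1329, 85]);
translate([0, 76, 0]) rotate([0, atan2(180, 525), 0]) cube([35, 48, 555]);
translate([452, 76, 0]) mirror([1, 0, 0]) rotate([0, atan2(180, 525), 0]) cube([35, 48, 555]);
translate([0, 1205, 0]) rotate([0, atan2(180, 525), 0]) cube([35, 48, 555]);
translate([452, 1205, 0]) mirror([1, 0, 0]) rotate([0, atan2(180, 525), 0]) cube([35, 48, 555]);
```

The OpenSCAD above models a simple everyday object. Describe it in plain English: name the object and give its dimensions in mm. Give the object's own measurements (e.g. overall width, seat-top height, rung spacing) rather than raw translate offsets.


A sawhorse. A 92×1329×85 mm beam (x, y, z) sits on two A-frame leg pairs. Each pair is two raked legs of 35×48 mm section (48 mm along y) splaying symmetrically in x. Each leg rises 525 mm vertically over 180 mm of horizontal reach and is 555 mm long along its own axis. Every leg's outer bottom edge rests on the floor and its outer top edge meets a bottom edge of the beam — the left legs (tilting toward +x) meet the beam's −x bottom edge, the right legs (their mirror images, tilting toward −x) meet its +x bottom edge — so the leg tops tuck under the beam, the beam's underside is 525 mm above the floor, and the feet are 452 mm apart outside-to-outside with the beam centred between them. The two leg pairs are set in 76 mm from either end of the beam.


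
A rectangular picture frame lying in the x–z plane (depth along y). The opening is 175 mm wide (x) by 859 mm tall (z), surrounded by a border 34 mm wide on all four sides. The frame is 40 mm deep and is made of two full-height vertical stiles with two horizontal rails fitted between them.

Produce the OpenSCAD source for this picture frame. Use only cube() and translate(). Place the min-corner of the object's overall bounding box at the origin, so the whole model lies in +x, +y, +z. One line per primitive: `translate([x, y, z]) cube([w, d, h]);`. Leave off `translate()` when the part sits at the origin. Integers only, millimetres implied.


cube([34, 40, 927]);
translate([209, 0, 0]) cube([34, 40, 927]);
translate([34, 0, 0]) cube([175, 40, 34]);
translate([34, 0, 893]) cube([175, 40, 34]);


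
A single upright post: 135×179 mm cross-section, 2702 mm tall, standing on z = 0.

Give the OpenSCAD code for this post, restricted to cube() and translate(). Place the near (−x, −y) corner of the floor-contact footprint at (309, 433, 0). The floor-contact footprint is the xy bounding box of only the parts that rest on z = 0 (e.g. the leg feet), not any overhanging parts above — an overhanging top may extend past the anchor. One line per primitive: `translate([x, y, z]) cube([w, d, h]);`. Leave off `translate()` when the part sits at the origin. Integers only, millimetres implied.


translate([309, 433, 0]) cube([135, 179, 2702]);


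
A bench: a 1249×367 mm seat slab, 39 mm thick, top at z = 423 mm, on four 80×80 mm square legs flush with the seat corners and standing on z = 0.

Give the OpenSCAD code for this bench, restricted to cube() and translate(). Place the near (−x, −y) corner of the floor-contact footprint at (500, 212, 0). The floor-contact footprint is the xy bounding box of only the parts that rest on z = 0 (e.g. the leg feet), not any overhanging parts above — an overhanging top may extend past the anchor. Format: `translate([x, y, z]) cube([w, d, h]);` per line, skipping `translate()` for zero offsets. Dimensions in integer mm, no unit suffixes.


translate([500, 212, 384]) cube([1249, 367, 39]);
translate([500, 212, 0]) cube([80, 80, 384]);
translate([500, 499, 0]) cube([80, 80, 384]);
translate([1669, 212, 0]) cube([80, 80, 384]);
translate([1669, 499, 0]) cube([80, 80, 384]);


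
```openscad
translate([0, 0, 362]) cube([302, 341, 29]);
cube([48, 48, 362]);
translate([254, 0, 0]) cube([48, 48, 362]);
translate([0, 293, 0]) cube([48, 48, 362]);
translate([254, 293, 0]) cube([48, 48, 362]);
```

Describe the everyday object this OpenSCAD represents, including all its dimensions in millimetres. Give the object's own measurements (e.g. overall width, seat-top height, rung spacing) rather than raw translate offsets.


A simple wooden stool: a rectangular seat 302 mm (x) by 341 mm (y), 29 mm thick, top face at z = 391 mm, on four square legs, each 48×48 mm in cross-section. The legs rest on z = 0, each flush with a corner of the seat.


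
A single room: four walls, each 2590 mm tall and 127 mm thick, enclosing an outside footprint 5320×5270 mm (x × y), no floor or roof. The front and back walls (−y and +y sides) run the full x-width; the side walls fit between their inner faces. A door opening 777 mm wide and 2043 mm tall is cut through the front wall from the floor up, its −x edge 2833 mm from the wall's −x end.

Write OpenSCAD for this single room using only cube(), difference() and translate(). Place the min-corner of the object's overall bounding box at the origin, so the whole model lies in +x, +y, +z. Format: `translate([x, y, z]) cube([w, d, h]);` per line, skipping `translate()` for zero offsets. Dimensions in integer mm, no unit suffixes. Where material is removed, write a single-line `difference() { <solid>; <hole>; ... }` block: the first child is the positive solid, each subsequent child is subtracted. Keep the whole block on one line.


difference() { cube([5320, 127, 2590]); translate([2833, 0, 0]) cube([777, 127, 2043]); }
translate([0, 5143, 0]) cube([5320, 127, 2590]);
translate([0, 127, 0]) cube([127, 5016, 2590]);
translate([5193, 127, 0]) cube([127, 5016, 2590]);


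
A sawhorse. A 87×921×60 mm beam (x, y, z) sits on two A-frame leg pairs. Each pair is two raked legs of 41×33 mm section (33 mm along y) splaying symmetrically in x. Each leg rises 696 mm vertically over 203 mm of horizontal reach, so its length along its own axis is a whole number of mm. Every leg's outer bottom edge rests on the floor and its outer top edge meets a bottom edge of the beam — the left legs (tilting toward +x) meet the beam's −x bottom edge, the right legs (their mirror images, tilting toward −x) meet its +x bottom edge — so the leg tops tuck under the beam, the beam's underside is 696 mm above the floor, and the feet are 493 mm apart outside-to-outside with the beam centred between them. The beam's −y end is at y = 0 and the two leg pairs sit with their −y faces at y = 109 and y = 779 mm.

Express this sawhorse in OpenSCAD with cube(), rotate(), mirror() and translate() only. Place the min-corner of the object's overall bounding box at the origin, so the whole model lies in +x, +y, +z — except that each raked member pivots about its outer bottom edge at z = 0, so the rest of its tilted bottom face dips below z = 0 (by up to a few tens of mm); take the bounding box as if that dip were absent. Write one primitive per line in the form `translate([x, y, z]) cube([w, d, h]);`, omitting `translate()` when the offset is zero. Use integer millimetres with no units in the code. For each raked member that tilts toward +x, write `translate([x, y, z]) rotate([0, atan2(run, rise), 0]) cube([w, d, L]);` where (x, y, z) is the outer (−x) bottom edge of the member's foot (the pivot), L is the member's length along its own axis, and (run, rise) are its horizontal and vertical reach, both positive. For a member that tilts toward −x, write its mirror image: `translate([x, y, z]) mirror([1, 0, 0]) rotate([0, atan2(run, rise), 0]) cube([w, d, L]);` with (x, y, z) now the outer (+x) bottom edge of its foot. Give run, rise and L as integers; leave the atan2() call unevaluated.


translate([203, 0, 696]) cube([87, 921, 60]);
translate([0, 109, 0]) rotate([0, atan2(203, 696), 0]) cube([41, 33, 725]);
translate([493, 109, 0]) mirror([1, 0, 0]) rotate([0, atan2(203, 696), 0]) cube([41, 33, 725]);
translate([0, 779, 0]) rotate([0, atan2(203, 696), 0]) cube([41, 33, 725]);
translate([493, 779, 0]) mirror([1, 0, 0]) rotate([0, atan2(203, 696), 0]) cube([41, 33, 725]);


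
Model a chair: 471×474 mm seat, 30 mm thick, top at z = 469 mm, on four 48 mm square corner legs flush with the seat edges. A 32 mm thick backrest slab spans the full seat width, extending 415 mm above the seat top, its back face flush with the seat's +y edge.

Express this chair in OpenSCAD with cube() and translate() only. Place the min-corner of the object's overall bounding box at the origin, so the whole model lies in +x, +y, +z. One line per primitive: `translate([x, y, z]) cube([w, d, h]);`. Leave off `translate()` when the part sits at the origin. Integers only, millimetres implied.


// leg_h = 469 - 30 = 439
translate([0, 0, 439]) cube([471, 474, 30]);
cube([48, 48, 439]);
translate([423, 0, 0]) cube([48, 48, 439]);
translate([0, 426, 0]) cube([48, 48, 439]);
translate([423, 426, 0]) cube([48, 48, 439]);
translate([0, 442, 469]) cube([471, 32, 415]);
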